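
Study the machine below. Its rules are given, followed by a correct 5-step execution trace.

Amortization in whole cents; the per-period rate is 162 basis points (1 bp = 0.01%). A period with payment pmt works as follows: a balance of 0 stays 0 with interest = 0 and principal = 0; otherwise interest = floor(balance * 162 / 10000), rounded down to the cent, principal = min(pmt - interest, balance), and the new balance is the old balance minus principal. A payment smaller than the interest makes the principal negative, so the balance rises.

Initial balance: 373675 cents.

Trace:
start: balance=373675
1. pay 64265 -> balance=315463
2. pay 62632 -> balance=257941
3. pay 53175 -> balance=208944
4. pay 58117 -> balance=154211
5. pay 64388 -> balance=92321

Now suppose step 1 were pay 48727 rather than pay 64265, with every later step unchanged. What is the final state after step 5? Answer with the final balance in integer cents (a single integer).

108891

(re-executing from step 1 with the substitution; state before step 1: balance=373675)
1. pay 48727 -> balance=331001
2. pay 62632 -> balance=273731
3. pay 53175 -> balance=224990
4. pay 58117 -> balance=170517
5. pay 64388 -> balance=108891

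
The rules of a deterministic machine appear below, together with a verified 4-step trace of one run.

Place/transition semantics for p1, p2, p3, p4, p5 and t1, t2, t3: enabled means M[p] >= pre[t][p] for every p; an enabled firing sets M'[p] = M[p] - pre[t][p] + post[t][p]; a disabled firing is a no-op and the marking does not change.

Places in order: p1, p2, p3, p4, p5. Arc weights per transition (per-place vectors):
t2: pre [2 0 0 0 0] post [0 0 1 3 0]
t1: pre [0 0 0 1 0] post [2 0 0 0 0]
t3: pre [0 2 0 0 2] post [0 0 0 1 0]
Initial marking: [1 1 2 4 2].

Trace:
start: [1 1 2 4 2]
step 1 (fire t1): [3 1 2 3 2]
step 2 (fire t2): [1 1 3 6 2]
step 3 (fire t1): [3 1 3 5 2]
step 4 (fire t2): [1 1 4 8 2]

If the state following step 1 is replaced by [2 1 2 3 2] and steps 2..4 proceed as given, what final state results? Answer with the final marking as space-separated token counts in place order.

state after step 1 := [2 1 2 3 2]
step 2 (fire t2): [0 1 3 6 2]
step 3 (fire t1): [2 1 3 5 2]
step 4 (fire t2): [0 1 4 8 2]

0 1 4 8 2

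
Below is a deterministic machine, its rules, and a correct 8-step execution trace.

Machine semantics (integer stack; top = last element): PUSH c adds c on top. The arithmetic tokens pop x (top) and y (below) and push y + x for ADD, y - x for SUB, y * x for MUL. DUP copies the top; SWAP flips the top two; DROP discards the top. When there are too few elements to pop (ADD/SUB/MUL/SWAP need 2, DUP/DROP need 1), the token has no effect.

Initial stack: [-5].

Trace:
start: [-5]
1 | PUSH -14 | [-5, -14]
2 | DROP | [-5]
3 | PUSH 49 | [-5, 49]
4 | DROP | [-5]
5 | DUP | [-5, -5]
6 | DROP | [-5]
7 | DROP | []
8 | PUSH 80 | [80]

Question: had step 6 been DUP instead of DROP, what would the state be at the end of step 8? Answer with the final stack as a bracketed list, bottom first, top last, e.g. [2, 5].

[-5, -5, 80]

(re-executing from step 6 with the substitution; state before step 6: [-5, -5])
6 | DUP | [-5, -5, -5]
7 | DROP | [-5, -5]
8 | PUSH 80 | [-5, -5, 80]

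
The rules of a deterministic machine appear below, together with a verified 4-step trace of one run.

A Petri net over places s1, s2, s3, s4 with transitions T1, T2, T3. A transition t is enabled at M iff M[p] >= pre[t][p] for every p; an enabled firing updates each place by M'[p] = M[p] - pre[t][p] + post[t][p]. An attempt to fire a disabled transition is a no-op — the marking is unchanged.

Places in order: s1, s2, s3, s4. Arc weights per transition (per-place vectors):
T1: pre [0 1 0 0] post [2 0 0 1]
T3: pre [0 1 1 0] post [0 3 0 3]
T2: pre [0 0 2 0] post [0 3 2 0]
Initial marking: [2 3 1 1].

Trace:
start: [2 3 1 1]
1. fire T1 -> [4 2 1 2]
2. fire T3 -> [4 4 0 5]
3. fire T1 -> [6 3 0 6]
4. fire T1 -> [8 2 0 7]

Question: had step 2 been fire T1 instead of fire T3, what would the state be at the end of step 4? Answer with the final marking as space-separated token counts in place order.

8 0 1 4

(re-executing from step 2 with the substitution; state before step 2: [4 2 1 2])
2. fire T1 -> [6 1 1 3]
3. fire T1 -> [8 0 1 4]
4. fire T1 -> [8 0 1 4]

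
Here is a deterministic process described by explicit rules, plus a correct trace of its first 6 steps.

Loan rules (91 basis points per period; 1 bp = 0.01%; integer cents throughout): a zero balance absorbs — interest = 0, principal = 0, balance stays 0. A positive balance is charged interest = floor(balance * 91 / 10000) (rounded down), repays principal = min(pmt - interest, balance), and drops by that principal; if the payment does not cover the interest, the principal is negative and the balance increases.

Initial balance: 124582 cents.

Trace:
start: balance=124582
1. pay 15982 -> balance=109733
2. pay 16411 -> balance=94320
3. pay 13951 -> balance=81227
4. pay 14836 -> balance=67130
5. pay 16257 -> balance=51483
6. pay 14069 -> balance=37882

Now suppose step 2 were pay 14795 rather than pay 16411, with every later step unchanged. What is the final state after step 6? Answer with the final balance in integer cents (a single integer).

(re-executing from step 2 with the substitution; state before step 2: balance=109733)
2. pay 14795 -> balance=95936
3. pay 13951 -> balance=82858
4. pay 14836 -> balance=68776
5. pay 16257 -> balance=53144
6. pay 14069 -> balance=39558

39558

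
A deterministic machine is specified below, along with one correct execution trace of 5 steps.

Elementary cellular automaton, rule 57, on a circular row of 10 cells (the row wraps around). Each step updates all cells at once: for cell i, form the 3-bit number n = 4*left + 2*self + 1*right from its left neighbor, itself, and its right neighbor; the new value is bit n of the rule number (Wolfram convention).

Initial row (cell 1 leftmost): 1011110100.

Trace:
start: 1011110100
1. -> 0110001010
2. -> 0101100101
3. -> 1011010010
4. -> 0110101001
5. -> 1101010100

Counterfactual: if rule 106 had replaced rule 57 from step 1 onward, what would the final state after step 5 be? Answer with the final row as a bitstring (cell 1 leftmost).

(re-executing steps 1..5 under rule 106; state before step 1: 1011110100)
1. -> 0110011001
2. -> 1110111010
3. -> 1011101101
4. -> 1110111111
5. -> 0011100000

0011100000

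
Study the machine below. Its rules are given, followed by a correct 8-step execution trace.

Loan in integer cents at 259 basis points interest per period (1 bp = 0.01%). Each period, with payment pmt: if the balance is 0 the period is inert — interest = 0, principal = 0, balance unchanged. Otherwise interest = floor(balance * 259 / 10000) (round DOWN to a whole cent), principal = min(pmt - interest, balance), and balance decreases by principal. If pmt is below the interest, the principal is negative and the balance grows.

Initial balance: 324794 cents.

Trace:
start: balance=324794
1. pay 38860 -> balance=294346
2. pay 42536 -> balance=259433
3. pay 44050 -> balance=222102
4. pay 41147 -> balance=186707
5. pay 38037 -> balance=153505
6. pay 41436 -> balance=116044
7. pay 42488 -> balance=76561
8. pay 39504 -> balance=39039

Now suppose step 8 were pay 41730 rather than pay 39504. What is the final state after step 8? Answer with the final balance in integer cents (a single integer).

(re-executing from step 8 with the substitution; state before step 8: balance=76561)
8. pay 41730 -> balance=36813

36813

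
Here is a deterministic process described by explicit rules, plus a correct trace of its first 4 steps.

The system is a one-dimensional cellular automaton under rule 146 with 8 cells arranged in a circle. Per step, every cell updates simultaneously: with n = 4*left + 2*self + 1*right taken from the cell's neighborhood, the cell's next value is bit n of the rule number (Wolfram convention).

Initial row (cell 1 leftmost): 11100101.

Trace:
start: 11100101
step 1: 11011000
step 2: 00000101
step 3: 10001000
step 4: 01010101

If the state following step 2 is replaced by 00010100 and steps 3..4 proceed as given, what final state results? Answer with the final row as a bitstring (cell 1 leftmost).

state after step 2 := 00010100
step 3: 00100010
step 4: 01010101

01010101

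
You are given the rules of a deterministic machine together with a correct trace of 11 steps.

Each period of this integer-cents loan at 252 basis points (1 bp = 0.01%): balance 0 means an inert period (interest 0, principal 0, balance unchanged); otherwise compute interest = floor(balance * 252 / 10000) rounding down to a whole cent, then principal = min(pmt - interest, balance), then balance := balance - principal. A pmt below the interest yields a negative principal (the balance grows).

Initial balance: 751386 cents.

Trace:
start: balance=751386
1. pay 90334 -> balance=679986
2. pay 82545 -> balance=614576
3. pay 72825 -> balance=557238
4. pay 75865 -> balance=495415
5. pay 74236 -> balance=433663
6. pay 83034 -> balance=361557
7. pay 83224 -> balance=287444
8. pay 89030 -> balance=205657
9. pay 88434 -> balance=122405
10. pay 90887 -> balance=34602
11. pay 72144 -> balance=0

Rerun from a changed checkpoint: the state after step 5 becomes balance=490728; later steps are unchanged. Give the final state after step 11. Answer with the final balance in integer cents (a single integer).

state after step 5 := balance=490728
6. pay 83034 -> balance=420060
7. pay 83224 -> balance=347421
8. pay 89030 -> balance=267146
9. pay 88434 -> balance=185444
10. pay 90887 -> balance=99230
11. pay 72144 -> balance=29586

29586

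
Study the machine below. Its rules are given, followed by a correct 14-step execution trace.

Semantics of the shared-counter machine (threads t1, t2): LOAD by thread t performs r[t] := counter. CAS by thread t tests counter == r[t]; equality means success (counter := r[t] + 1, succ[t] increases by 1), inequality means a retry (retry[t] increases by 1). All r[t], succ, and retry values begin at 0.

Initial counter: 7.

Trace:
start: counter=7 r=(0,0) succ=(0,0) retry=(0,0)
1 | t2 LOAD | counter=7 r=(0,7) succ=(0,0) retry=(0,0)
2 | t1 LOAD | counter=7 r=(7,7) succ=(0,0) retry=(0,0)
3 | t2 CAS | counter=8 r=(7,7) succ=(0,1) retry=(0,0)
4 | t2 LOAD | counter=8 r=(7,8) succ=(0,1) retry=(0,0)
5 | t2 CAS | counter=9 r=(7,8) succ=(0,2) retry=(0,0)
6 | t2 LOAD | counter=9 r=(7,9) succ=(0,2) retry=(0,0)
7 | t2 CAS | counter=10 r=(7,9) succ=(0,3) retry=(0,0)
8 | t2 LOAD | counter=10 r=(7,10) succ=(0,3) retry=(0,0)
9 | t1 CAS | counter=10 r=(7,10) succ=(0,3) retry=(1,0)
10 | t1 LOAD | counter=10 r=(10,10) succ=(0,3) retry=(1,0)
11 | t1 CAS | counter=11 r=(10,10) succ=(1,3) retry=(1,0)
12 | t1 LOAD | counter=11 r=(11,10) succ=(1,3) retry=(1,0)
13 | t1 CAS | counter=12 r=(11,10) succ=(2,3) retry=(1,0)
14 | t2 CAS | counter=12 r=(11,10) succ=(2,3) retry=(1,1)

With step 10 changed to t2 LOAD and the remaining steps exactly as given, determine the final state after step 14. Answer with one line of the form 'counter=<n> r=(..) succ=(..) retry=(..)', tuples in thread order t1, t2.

counter=11 r=(10,10) succ=(1,3) retry=(2,1)

(re-executing from step 10 with the substitution; state before step 10: counter=10 r=(7,10) succ=(0,3) retry=(1,0))
10 | t2 LOAD | counter=10 r=(7,10) succ=(0,3) retry=(1,0)
11 | t1 CAS | counter=10 r=(7,10) succ=(0,3) retry=(2,0)
12 | t1 LOAD | counter=10 r=(10,10) succ=(0,3) retry=(2,0)
13 | t1 CAS | counter=11 r=(10,10) succ=(1,3) retry=(2,0)
14 | t2 CAS | counter=11 r=(10,10) succ=(1,3) retry=(2,1)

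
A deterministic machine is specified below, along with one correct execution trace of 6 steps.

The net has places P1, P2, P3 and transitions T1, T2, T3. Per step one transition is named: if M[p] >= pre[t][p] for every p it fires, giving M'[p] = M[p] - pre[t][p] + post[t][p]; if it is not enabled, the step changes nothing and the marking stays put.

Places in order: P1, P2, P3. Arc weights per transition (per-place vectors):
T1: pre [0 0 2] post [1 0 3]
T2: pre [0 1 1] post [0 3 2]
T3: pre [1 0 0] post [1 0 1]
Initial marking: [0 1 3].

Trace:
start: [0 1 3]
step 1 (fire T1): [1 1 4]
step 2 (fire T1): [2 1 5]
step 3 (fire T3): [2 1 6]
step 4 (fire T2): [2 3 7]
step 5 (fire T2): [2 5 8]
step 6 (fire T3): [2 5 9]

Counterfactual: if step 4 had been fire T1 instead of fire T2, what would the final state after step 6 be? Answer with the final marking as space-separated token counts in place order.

3 3 9

(re-executing from step 4 with the substitution; state before step 4: [2 1 6])
step 4 (fire T1): [3 1 7]
step 5 (fire T2): [3 3 8]
step 6 (fire T3): [3 3 9]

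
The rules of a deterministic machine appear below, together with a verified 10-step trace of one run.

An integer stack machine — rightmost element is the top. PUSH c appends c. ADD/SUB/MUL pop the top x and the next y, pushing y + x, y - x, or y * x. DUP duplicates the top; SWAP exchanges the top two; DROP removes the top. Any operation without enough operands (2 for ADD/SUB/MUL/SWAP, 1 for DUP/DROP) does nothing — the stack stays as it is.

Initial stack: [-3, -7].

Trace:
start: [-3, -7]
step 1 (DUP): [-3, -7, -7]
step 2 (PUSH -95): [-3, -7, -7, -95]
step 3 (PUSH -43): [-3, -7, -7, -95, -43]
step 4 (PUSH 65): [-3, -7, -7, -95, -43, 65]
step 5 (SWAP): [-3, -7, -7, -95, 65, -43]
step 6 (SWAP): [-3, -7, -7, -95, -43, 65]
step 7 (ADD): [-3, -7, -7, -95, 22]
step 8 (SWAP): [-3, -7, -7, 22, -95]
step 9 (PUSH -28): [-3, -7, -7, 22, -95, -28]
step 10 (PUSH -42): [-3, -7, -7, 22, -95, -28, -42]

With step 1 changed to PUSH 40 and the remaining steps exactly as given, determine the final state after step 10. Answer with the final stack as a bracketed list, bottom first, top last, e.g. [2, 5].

(re-executing from step 1 with the substitution; state before step 1: [-3, -7])
step 1 (PUSH 40): [-3, -7, 40]
step 2 (PUSH -95): [-3, -7, 40, -95]
step 3 (PUSH -43): [-3, -7, 40, -95, -43]
step 4 (PUSH 65): [-3, -7, 40, -95, -43, 65]
step 5 (SWAP): [-3, -7, 40, -95, 65, -43]
step 6 (SWAP): [-3, -7, 40, -95, -43, 65]
step 7 (ADD): [-3, -7, 40, -95, 22]
step 8 (SWAP): [-3, -7, 40, 22, -95]
step 9 (PUSH -28): [-3, -7, 40, 22, -95, -28]
step 10 (PUSH -42): [-3, -7, 40, 22, -95, -28, -42]

[-3, -7, 40, 22, -95, -28, -42]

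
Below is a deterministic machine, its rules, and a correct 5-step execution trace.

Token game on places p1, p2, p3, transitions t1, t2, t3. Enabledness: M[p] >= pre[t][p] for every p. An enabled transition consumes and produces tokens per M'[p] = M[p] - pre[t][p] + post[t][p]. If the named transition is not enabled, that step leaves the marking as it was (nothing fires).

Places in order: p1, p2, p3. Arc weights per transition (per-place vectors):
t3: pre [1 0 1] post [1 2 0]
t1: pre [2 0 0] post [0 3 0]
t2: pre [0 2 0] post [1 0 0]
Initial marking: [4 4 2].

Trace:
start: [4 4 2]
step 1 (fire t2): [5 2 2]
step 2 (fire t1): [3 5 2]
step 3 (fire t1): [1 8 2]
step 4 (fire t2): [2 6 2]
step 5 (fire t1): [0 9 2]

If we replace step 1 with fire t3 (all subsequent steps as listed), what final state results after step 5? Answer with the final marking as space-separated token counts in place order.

1 10 1

(re-executing from step 1 with the substitution; state before step 1: [4 4 2])
step 1 (fire t3): [4 6 1]
step 2 (fire t1): [2 9 1]
step 3 (fire t1): [0 12 1]
step 4 (fire t2): [1 10 1]
step 5 (fire t1): [1 10 1]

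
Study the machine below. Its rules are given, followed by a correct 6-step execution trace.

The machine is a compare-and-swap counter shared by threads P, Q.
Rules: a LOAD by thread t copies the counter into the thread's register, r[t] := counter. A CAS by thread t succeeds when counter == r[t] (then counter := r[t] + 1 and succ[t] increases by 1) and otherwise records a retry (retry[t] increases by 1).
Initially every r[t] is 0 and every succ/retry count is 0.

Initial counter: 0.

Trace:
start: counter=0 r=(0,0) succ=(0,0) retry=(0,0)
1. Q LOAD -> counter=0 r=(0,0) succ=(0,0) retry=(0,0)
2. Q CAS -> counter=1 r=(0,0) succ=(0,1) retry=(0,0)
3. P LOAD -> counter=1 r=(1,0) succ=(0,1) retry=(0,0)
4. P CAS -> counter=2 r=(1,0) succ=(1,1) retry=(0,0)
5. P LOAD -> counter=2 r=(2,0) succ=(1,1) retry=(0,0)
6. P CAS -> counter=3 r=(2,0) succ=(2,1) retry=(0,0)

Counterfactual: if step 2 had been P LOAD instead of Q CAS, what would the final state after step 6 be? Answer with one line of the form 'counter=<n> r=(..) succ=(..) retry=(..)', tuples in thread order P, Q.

(re-executing from step 2 with the substitution; state before step 2: counter=0 r=(0,0) succ=(0,0) retry=(0,0))
2. P LOAD -> counter=0 r=(0,0) succ=(0,0) retry=(0,0)
3. P LOAD -> counter=0 r=(0,0) succ=(0,0) retry=(0,0)
4. P CAS -> counter=1 r=(0,0) succ=(1,0) retry=(0,0)
5. P LOAD -> counter=1 r=(1,0) succ=(1,0) retry=(0,0)
6. P CAS -> counter=2 r=(1,0) succ=(2,0) retry=(0,0)

counter=2 r=(1,0) succ=(2,0) retry=(0,0)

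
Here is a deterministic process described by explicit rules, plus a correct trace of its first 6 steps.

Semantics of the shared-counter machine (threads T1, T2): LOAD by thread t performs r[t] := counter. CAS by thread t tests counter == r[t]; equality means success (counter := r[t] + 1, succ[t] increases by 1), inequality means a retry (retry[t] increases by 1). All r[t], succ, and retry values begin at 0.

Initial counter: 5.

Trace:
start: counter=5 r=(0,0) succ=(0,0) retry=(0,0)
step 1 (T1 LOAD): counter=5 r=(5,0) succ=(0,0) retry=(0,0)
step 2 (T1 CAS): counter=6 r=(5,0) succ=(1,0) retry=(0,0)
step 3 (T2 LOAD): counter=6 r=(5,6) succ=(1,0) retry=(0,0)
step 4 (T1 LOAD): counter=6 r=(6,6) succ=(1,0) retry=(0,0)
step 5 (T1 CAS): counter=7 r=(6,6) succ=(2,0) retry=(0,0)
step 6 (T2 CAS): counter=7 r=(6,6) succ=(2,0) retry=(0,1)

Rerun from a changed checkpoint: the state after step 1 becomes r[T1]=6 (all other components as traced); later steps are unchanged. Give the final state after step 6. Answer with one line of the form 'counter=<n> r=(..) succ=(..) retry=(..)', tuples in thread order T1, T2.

counter=6 r=(5,5) succ=(1,0) retry=(1,1)

state after step 1 := counter=5 r=(6,0) succ=(0,0) retry=(0,0)
step 2 (T1 CAS): counter=5 r=(6,0) succ=(0,0) retry=(1,0)
step 3 (T2 LOAD): counter=5 r=(6,5) succ=(0,0) retry=(1,0)
step 4 (T1 LOAD): counter=5 r=(5,5) succ=(0,0) retry=(1,0)
step 5 (T1 CAS): counter=6 r=(5,5) succ=(1,0) retry=(1,0)
step 6 (T2 CAS): counter=6 r=(5,5) succ=(1,0) retry=(1,1)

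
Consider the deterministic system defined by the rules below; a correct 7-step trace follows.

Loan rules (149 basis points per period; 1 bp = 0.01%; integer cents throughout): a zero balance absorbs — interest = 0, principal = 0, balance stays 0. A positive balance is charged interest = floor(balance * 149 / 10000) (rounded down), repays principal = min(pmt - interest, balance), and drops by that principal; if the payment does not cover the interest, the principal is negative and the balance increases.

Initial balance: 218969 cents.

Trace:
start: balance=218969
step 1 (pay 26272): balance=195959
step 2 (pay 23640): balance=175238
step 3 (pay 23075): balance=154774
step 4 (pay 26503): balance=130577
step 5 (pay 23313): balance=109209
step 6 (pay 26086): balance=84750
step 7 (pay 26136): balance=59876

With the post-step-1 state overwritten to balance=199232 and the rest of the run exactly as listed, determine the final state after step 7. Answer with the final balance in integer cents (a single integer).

63452

state after step 1 := balance=199232
step 2 (pay 23640): balance=178560
step 3 (pay 23075): balance=158145
step 4 (pay 26503): balance=133998
step 5 (pay 23313): balance=112681
step 6 (pay 26086): balance=88273
step 7 (pay 26136): balance=63452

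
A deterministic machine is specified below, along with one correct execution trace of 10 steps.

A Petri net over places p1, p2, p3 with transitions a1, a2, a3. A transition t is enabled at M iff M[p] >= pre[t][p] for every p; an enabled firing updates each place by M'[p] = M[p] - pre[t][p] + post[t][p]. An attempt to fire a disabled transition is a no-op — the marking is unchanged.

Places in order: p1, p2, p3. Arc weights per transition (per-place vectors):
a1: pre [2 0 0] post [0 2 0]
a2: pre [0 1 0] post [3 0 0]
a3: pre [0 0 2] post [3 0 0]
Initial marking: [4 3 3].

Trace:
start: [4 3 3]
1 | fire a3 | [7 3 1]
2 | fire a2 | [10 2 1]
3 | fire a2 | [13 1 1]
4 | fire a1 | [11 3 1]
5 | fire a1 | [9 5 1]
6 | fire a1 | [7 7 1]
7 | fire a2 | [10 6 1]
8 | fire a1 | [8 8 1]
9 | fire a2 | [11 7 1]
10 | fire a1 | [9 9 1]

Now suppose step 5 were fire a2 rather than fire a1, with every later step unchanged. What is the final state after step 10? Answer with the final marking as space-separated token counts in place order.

(re-executing from step 5 with the substitution; state before step 5: [11 3 1])
5 | fire a2 | [14 2 1]
6 | fire a1 | [12 4 1]
7 | fire a2 | [15 3 1]
8 | fire a1 | [13 5 1]
9 | fire a2 | [16 4 1]
10 | fire a1 | [14 6 1]

14 6 1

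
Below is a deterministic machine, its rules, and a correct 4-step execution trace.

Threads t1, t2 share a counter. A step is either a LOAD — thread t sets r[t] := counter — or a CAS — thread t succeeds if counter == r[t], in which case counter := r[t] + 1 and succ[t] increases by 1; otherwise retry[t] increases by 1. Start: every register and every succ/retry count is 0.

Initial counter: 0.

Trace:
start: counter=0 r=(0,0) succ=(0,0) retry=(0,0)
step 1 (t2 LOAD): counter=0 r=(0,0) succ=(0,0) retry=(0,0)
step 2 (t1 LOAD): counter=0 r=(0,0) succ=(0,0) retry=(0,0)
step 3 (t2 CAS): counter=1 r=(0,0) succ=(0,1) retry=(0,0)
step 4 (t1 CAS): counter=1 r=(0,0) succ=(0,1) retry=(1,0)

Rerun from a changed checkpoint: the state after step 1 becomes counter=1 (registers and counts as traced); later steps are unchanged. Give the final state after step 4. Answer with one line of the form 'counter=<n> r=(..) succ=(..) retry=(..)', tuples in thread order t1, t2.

counter=2 r=(1,0) succ=(1,0) retry=(0,1)

state after step 1 := counter=1 r=(0,0) succ=(0,0) retry=(0,0)
step 2 (t1 LOAD): counter=1 r=(1,0) succ=(0,0) retry=(0,0)
step 3 (t2 CAS): counter=1 r=(1,0) succ=(0,0) retry=(0,1)
step 4 (t1 CAS): counter=2 r=(1,0) succ=(1,0) retry=(0,1)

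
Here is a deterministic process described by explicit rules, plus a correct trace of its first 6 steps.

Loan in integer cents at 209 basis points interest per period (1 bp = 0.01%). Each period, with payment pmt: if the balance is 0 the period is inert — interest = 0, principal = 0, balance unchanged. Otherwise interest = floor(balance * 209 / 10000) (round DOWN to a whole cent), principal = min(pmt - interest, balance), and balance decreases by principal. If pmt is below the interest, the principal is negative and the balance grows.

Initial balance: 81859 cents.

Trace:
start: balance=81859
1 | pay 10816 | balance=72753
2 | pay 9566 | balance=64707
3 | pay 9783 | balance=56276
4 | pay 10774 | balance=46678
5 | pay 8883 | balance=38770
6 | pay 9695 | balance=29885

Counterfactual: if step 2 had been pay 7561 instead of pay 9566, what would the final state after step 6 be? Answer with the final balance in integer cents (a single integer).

(re-executing from step 2 with the substitution; state before step 2: balance=72753)
2 | pay 7561 | balance=66712
3 | pay 9783 | balance=58323
4 | pay 10774 | balance=48767
5 | pay 8883 | balance=40903
6 | pay 9695 | balance=32062

32062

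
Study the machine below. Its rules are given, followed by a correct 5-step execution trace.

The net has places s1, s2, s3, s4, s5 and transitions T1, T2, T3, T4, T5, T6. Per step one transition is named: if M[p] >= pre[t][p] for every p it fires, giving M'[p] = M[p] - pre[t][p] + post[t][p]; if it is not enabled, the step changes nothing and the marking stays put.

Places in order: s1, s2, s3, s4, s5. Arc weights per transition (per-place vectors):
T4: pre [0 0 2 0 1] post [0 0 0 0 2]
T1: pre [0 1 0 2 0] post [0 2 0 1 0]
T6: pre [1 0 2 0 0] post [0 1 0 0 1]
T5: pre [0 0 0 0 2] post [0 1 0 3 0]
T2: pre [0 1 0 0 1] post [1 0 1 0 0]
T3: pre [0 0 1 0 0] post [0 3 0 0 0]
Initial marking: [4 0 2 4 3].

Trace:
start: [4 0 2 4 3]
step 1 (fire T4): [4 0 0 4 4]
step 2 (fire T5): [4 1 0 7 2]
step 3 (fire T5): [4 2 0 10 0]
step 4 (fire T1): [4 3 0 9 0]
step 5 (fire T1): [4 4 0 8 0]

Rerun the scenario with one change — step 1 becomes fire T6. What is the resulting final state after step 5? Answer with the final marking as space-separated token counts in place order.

(re-executing from step 1 with the substitution; state before step 1: [4 0 2 4 3])
step 1 (fire T6): [3 1 0 4 4]
step 2 (fire T5): [3 2 0 7 2]
step 3 (fire T5): [3 3 0 10 0]
step 4 (fire T1): [3 4 0 9 0]
step 5 (fire T1): [3 5 0 8 0]

3 5 0 8 0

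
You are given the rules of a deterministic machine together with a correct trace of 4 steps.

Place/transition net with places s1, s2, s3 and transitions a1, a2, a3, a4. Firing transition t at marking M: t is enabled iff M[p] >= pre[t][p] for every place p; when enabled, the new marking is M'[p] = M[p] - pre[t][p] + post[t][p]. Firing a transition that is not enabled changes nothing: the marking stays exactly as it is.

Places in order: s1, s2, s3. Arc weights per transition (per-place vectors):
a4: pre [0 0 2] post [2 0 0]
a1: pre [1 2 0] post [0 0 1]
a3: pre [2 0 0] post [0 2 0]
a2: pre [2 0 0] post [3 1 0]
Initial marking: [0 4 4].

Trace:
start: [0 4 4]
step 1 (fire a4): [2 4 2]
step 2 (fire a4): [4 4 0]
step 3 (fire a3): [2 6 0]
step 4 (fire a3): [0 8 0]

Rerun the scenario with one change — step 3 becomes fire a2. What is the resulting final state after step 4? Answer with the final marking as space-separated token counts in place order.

(re-executing from step 3 with the substitution; state before step 3: [4 4 0])
step 3 (fire a2): [5 5 0]
step 4 (fire a3): [3 7 0]

3 7 0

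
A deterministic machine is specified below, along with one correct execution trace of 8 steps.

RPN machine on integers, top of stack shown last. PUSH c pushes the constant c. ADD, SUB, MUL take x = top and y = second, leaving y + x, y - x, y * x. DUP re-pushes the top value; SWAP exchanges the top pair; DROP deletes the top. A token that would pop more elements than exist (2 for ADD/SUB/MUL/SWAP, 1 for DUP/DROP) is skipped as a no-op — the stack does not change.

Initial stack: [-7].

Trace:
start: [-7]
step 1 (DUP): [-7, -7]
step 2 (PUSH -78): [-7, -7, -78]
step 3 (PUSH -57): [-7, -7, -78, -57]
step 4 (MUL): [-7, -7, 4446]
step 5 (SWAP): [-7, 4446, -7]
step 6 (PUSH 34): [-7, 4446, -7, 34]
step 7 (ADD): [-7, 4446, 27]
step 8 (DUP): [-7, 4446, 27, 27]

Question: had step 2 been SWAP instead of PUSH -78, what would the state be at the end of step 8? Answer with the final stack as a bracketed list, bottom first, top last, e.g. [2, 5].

[399, 27, 27]

(re-executing from step 2 with the substitution; state before step 2: [-7, -7])
step 2 (SWAP): [-7, -7]
step 3 (PUSH -57): [-7, -7, -57]
step 4 (MUL): [-7, 399]
step 5 (SWAP): [399, -7]
step 6 (PUSH 34): [399, -7, 34]
step 7 (ADD): [399, 27]
step 8 (DUP): [399, 27, 27]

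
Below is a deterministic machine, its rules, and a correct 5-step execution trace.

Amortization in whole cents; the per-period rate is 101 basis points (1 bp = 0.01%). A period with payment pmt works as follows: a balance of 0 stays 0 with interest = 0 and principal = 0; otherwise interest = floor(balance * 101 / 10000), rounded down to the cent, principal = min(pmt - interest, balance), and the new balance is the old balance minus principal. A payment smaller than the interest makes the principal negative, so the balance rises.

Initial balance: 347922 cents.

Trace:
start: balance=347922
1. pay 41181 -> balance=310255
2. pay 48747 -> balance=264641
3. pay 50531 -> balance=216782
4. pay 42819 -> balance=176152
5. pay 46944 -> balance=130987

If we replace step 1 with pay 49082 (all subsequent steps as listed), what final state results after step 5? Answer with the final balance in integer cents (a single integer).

(re-executing from step 1 with the substitution; state before step 1: balance=347922)
1. pay 49082 -> balance=302354
2. pay 48747 -> balance=256660
3. pay 50531 -> balance=208721
4. pay 42819 -> balance=168010
5. pay 46944 -> balance=122762

122762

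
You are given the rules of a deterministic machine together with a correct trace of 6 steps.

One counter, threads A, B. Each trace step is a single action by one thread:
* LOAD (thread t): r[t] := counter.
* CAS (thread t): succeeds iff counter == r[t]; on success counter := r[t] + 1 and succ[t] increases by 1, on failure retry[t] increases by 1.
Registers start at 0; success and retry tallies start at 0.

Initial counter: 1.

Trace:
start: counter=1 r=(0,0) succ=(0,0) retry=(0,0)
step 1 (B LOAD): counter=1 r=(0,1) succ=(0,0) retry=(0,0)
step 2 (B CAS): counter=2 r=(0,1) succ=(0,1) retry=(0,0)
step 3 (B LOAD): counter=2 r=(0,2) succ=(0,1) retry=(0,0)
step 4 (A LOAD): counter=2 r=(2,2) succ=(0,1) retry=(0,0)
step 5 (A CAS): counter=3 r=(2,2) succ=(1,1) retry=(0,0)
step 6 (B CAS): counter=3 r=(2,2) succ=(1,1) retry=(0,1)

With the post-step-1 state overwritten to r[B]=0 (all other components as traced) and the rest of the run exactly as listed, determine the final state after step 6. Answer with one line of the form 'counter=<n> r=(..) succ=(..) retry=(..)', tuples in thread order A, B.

state after step 1 := counter=1 r=(0,0) succ=(0,0) retry=(0,0)
step 2 (B CAS): counter=1 r=(0,0) succ=(0,0) retry=(0,1)
step 3 (B LOAD): counter=1 r=(0,1) succ=(0,0) retry=(0,1)
step 4 (A LOAD): counter=1 r=(1,1) succ=(0,0) retry=(0,1)
step 5 (A CAS): counter=2 r=(1,1) succ=(1,0) retry=(0,1)
step 6 (B CAS): counter=2 r=(1,1) succ=(1,0) retry=(0,2)

counter=2 r=(1,1) succ=(1,0) retry=(0,2)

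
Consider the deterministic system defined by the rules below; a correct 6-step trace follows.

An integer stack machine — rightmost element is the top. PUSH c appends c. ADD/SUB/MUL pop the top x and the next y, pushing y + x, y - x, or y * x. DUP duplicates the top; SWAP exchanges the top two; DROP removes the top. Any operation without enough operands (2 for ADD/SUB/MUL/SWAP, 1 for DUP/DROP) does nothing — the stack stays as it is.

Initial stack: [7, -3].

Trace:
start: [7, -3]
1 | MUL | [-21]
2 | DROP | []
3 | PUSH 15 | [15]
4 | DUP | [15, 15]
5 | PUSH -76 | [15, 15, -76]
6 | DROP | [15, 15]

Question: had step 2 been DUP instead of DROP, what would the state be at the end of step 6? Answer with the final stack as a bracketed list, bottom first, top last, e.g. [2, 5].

[-21, -21, 15, 15]

(re-executing from step 2 with the substitution; state before step 2: [-21])
2 | DUP | [-21, -21]
3 | PUSH 15 | [-21, -21, 15]
4 | DUP | [-21, -21, 15, 15]
5 | PUSH -76 | [-21, -21, 15, 15, -76]
6 | DROP | [-21, -21, 15, 15]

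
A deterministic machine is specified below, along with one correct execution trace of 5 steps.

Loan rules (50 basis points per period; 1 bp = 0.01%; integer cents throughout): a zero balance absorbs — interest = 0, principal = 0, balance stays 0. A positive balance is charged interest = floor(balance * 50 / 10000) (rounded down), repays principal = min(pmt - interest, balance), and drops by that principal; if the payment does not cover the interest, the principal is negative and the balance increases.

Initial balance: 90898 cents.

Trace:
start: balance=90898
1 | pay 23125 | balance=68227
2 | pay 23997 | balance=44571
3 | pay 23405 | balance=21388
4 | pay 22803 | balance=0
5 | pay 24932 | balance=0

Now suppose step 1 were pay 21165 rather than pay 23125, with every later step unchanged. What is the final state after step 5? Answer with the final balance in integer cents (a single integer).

(re-executing from step 1 with the substitution; state before step 1: balance=90898)
1 | pay 21165 | balance=70187
2 | pay 23997 | balance=46540
3 | pay 23405 | balance=23367
4 | pay 22803 | balance=680
5 | pay 24932 | balance=0

0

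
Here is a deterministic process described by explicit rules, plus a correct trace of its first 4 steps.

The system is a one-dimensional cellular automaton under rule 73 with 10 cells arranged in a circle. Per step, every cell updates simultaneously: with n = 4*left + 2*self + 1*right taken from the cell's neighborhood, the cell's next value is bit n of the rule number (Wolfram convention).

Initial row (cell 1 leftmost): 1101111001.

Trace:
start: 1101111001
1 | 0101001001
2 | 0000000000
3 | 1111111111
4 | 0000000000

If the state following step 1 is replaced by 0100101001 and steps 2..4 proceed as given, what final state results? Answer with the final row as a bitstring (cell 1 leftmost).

0000000000

state after step 1 := 0100101001
2 | 0000000000
3 | 1111111111
4 | 0000000000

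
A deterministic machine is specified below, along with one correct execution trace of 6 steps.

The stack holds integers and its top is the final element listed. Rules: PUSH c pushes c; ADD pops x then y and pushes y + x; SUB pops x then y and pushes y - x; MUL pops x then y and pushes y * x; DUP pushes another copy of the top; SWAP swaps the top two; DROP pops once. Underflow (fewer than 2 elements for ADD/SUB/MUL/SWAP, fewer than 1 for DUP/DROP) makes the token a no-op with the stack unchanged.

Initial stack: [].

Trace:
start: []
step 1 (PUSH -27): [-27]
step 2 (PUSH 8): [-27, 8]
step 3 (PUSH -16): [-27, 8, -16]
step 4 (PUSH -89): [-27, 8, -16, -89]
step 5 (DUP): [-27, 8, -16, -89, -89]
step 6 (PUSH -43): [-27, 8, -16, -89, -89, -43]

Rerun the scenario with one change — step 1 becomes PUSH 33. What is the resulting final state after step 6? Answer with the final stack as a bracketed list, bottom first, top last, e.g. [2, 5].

(re-executing from step 1 with the substitution; state before step 1: [])
step 1 (PUSH 33): [33]
step 2 (PUSH 8): [33, 8]
step 3 (PUSH -16): [33, 8, -16]
step 4 (PUSH -89): [33, 8, -16, -89]
step 5 (DUP): [33, 8, -16, -89, -89]
step 6 (PUSH -43): [33, 8, -16, -89, -89, -43]

[33, 8, -16, -89, -89, -43]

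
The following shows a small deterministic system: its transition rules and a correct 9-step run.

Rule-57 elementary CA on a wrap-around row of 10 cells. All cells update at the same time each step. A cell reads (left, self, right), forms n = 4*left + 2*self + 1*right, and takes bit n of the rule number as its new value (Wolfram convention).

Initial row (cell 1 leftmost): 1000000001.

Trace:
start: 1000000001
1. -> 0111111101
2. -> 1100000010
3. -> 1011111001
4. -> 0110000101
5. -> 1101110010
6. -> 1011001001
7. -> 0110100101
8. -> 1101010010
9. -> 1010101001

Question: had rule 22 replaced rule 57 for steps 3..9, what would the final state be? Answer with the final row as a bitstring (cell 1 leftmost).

0000111111

(re-executing steps 3..9 under rule 22; state before step 3: 1100000010)
3. -> 0010000110
4. -> 0111001001
5. -> 0000111111
6. -> 1001000000
7. -> 1111100001
8. -> 0000010010
9. -> 0000111111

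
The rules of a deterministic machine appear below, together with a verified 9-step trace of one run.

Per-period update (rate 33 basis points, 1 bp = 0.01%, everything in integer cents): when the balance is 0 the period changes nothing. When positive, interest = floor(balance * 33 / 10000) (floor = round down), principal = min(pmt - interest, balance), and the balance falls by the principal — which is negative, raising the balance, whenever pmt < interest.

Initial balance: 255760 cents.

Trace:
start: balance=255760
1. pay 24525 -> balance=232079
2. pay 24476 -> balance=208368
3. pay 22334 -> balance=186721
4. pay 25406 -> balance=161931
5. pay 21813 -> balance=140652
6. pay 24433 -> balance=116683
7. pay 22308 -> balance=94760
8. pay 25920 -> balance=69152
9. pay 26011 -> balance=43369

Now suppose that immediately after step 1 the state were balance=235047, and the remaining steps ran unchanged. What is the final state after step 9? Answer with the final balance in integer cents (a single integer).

state after step 1 := balance=235047
2. pay 24476 -> balance=211346
3. pay 22334 -> balance=189709
4. pay 25406 -> balance=164929
5. pay 21813 -> balance=143660
6. pay 24433 -> balance=119701
7. pay 22308 -> balance=97788
8. pay 25920 -> balance=72190
9. pay 26011 -> balance=46417

46417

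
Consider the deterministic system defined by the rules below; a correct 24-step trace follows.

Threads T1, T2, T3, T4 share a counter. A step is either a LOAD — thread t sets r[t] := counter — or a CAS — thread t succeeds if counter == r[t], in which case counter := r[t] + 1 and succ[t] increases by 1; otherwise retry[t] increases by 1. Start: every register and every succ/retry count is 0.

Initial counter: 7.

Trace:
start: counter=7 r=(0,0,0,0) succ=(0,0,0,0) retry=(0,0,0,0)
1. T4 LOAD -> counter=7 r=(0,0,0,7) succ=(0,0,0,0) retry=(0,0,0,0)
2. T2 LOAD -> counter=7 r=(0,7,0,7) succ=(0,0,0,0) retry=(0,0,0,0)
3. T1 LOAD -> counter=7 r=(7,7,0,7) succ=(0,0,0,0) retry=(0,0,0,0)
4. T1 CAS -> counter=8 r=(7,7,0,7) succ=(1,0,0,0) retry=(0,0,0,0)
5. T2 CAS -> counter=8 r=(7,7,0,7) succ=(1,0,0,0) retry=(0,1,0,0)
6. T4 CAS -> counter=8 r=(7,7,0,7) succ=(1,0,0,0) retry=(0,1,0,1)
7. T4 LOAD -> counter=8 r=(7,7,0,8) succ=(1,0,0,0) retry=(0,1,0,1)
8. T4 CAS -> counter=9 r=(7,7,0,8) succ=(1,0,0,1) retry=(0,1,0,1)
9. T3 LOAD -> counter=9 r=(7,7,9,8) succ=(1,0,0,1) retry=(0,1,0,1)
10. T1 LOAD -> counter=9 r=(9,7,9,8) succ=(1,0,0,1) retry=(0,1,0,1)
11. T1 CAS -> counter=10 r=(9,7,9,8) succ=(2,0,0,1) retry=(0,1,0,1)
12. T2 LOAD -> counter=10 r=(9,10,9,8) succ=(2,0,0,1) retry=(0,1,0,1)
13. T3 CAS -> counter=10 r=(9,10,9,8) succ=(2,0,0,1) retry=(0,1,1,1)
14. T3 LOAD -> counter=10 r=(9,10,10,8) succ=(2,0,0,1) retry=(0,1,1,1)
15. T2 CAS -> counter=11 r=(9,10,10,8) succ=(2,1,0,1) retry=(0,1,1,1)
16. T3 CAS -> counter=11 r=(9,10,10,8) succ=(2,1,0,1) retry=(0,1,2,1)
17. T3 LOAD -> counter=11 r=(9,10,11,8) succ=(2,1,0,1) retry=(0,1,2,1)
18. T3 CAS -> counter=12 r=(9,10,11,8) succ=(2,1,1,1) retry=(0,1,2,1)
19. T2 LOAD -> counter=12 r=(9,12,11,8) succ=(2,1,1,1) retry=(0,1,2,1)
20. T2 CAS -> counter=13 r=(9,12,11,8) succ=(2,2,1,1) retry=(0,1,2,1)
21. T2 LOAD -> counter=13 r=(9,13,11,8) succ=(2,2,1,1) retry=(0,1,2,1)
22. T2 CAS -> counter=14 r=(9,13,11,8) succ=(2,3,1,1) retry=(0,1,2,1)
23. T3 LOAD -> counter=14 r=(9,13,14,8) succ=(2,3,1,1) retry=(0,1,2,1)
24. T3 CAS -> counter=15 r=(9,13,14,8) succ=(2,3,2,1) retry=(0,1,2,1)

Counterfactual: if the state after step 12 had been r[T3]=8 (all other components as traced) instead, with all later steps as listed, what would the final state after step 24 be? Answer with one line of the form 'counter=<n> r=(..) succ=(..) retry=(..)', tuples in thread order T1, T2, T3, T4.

counter=15 r=(9,13,14,8) succ=(2,3,2,1) retry=(0,1,2,1)

state after step 12 := counter=10 r=(9,10,8,8) succ=(2,0,0,1) retry=(0,1,0,1)
13. T3 CAS -> counter=10 r=(9,10,8,8) succ=(2,0,0,1) retry=(0,1,1,1)
14. T3 LOAD -> counter=10 r=(9,10,10,8) succ=(2,0,0,1) retry=(0,1,1,1)
15. T2 CAS -> counter=11 r=(9,10,10,8) succ=(2,1,0,1) retry=(0,1,1,1)
16. T3 CAS -> counter=11 r=(9,10,10,8) succ=(2,1,0,1) retry=(0,1,2,1)
17. T3 LOAD -> counter=11 r=(9,10,11,8) succ=(2,1,0,1) retry=(0,1,2,1)
18. T3 CAS -> counter=12 r=(9,10,11,8) succ=(2,1,1,1) retry=(0,1,2,1)
19. T2 LOAD -> counter=12 r=(9,12,11,8) succ=(2,1,1,1) retry=(0,1,2,1)
20. T2 CAS -> counter=13 r=(9,12,11,8) succ=(2,2,1,1) retry=(0,1,2,1)
21. T2 LOAD -> counter=13 r=(9,13,11,8) succ=(2,2,1,1) retry=(0,1,2,1)
22. T2 CAS -> counter=14 r=(9,13,11,8) succ=(2,3,1,1) retry=(0,1,2,1)
23. T3 LOAD -> counter=14 r=(9,13,14,8) succ=(2,3,1,1) retry=(0,1,2,1)
24. T3 CAS -> counter=15 r=(9,13,14,8) succ=(2,3,2,1) retry=(0,1,2,1)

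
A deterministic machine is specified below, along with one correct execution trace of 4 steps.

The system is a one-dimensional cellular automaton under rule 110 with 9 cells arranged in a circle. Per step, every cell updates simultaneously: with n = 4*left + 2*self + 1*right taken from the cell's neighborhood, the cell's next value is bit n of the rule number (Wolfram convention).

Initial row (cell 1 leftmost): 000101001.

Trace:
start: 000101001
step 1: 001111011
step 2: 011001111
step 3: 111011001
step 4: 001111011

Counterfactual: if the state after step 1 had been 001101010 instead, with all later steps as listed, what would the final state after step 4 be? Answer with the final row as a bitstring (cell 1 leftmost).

state after step 1 := 001101010
step 2: 011111110
step 3: 110000010
step 4: 110000111

110000111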